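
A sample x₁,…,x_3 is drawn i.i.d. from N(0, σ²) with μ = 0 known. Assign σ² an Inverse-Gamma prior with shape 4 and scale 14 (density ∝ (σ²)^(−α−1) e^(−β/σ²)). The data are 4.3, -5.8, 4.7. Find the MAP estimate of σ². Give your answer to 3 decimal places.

Sum of squared deviations about the known mean: SS = (4.3−0)² + (-5.8−0)² + (4.7−0)² = 74.22.
The Normal likelihood contributes (σ²)^(−n/2) exp(−SS/(2σ²)), so the posterior is Inverse-Gamma(α + n/2, β + SS/2) = Inverse-Gamma(5.5, 51.11).
The mode of Inverse-Gamma(a, b) is b/(a+1) = 51.11/6.5 ≈ 7.863.

σ̂²_MAP = 7.863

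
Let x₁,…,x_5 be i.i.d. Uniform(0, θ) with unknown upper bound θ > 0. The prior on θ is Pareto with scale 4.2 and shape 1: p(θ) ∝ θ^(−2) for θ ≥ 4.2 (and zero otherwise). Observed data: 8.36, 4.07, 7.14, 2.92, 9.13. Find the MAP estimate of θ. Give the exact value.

θ̂_MAP = 9.13

The Uniform(0, θ) likelihood is θ^(−n) for θ ≥ max(xᵢ), zero otherwise. Here max(xᵢ) = 9.13.
Posterior ∝ θ^(−2) · θ^(−5) = θ^(−7) on θ ≥ max(4.2, 9.13) = 9.13.
This density is strictly decreasing in θ, so the posterior mode lies at the lower boundary of the support.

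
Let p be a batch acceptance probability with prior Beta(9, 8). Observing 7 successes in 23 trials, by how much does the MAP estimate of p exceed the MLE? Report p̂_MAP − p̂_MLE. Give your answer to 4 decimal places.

MAP − MLE = 0.0904

Posterior is Beta(16, 24); MAP = (16−1)/(40−2) = 15/38 ≈ 0.39474.
MLE ignores the prior: p̂_MLE = k/n = 7/23 ≈ 0.30435.
Difference = 15/38 − 7/23 = 79/874 ≈ 0.0904.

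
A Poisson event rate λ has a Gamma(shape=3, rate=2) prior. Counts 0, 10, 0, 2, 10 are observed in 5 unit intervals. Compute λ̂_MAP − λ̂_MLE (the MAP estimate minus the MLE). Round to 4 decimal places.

MAP − MLE = -0.9714

Σxᵢ = 22. Posterior is Gamma(25, 7); MAP = (25−1)/7 = 24/7 ≈ 3.42857.
MLE = x̄ = 22/5 ≈ 4.40000.
Difference = 24/7 − 22/5 = -34/35 ≈ -0.9714.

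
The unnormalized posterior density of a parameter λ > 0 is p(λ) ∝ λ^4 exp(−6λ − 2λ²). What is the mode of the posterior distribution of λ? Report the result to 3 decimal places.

λ̂_MAP = 0.500

ℓ'(λ) = 4/λ − 6 − 4λ. Setting this to zero and multiplying by λ: 4λ² + 6λ − 4 = 0.
λ = (−6 + √(6² + 4·4·4)) / (2·4) = (−6 + √100) / 8 = (−6 + 10)/8 = 1/2.
ℓ''(λ) = −4/λ² − 4 < 0, confirming a maximum.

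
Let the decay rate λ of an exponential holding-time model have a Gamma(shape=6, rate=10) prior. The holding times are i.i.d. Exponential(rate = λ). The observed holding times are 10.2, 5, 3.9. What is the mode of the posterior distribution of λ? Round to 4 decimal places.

λ̂_MAP = 0.2749

The Exponential(rate=λ) likelihood is ∝ λ^n e^(−λΣtᵢ). Here n = 3 and Σtᵢ = 10.2 + 5 + 3.9 = 19.1.
Posterior ∝ λ^5e^(−10λ) · λ^3e^(−19.1λ) = λ^8e^(−29.1λ), i.e. Gamma(9, 29.1).
Mode = (a−1)/b = 8/29.1 ≈ 0.2749.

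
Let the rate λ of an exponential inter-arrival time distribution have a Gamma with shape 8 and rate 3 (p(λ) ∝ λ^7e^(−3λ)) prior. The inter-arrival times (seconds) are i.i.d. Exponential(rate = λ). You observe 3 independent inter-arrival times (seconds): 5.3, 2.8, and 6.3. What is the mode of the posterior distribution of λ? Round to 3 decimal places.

λ̂_MAP = 0.575

The Exponential(rate=λ) likelihood is ∝ λ^n e^(−λΣtᵢ). Here n = 3 and Σtᵢ = 5.3 + 2.8 + 6.3 = 14.4.
Posterior ∝ λ^7e^(−3λ) · λ^3e^(−14.4λ) = λ^10e^(−17.4λ), i.e. Gamma(11, 17.4).
Mode = (a−1)/b = 10/17.4 ≈ 0.575.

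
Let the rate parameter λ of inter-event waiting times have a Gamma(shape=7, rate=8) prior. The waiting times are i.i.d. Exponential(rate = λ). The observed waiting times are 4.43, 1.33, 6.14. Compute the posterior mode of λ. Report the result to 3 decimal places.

The Exponential(rate=λ) likelihood is ∝ λ^n e^(−λΣtᵢ). Here n = 3 and Σtᵢ = 4.43 + 1.33 + 6.14 = 11.90.
Posterior ∝ λ^6e^(−8λ) · λ^3e^(−11.90λ) = λ^9e^(−19.90λ), i.e. Gamma(10, 19.90).
Mode = (a−1)/b = 9/19.90 ≈ 0.452.

λ̂_MAP = 0.452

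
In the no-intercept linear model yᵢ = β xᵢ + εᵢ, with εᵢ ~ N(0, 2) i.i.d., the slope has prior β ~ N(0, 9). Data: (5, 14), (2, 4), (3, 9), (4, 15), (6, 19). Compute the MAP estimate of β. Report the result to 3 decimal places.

log p(β | y) = −Σ(yᵢ − βxᵢ)²/(2·2) − β²/(2·9) + const.
Setting the derivative to zero: Σxᵢ(yᵢ − βxᵢ)/2 − β/9 = 0, so β = Σxᵢyᵢ / (Σxᵢ² + σ²/τ²).
Σxᵢyᵢ = 5·14 + 2·4 + 3·9 + 4·15 + 6·19 = 279; Σxᵢ² = 90; σ²/τ² = 2/9.
β̂_MAP = 279 / (90 + 2/9) = 279/(812/9) = 2511/812 ≈ 3.092.

β̂_MAP = 3.092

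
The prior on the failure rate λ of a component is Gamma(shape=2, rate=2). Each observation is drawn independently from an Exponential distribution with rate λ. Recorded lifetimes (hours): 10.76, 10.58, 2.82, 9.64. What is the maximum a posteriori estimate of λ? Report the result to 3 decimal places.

λ̂_MAP = 0.140

The Exponential(rate=λ) likelihood is ∝ λ^n e^(−λΣtᵢ). Here n = 4 and Σtᵢ = 10.76 + 10.58 + 2.82 + 9.64 = 33.80.
Posterior ∝ λe^(−2λ) · λ^4e^(−33.80λ) = λ^5e^(−35.80λ), i.e. Gamma(6, 35.80).
Mode = (a−1)/b = 5/35.80 ≈ 0.140.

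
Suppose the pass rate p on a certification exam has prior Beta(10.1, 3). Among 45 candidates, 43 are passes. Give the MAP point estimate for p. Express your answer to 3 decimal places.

Prior: Beta(10.1, 3).
Data: 43 successes in 45 trials. The binomial likelihood contributes p^43(1−p)^2, so the posterior is Beta(10.1+43, 3+2) = Beta(53.1, 5).
For Beta(a, b) with a, b > 1 the mode is (a−1)/(a+b−2) = 52.1/56.1 ≈ 0.929.

p̂_MAP = 0.929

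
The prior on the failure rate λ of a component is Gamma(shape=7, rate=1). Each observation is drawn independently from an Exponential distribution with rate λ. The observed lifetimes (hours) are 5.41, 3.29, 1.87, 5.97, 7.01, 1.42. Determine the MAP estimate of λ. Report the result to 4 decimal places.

The Exponential(rate=λ) likelihood is ∝ λ^n e^(−λΣtᵢ). Here n = 6 and Σtᵢ = 5.41 + 3.29 + 1.87 + 5.97 + 7.01 + 1.42 = 24.97.
Posterior ∝ λ^6e^(−1λ) · λ^6e^(−24.97λ) = λ^12e^(−25.97λ), i.e. Gamma(13, 25.97).
Mode = (a−1)/b = 12/25.97 ≈ 0.4621.

λ̂_MAP = 0.4621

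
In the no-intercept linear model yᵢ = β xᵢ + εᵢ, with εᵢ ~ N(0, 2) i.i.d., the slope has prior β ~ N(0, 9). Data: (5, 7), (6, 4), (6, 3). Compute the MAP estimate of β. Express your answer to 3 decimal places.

log p(β | y) = −Σ(yᵢ − βxᵢ)²/(2·2) − β²/(2·9) + const.
Setting the derivative to zero: Σxᵢ(yᵢ − βxᵢ)/2 − β/9 = 0, so β = Σxᵢyᵢ / (Σxᵢ² + σ²/τ²).
Σxᵢyᵢ = 5·7 + 6·4 + 6·3 = 77; Σxᵢ² = 97; σ²/τ² = 2/9.
β̂_MAP = 77 / (97 + 2/9) = 77/(875/9) = 99/125 ≈ 0.792.

β̂_MAP = 0.792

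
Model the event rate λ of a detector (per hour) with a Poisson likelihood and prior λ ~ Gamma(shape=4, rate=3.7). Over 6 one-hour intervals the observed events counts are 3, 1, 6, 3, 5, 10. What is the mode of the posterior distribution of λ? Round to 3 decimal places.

λ̂_MAP = 3.196

Σxᵢ = 3+1+6+3+5+10 = 28, with n = 6.
Posterior ∝ λ^3e^(−3.7λ) · λ^28e^(−6λ) = λ^31e^(−9.7λ), i.e. Gamma(shape=32, rate=9.7).
The mode of a Gamma(a, b) with a ≥ 1 (shape–rate) is (a−1)/b = 31/9.7 ≈ 3.196.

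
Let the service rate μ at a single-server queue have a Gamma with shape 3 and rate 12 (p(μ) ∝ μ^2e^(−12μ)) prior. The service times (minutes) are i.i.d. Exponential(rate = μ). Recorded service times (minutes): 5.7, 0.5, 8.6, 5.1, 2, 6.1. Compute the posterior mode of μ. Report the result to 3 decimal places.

The Exponential(rate=μ) likelihood is ∝ μ^n e^(−μΣtᵢ). Here n = 6 and Σtᵢ = 5.7 + 0.5 + 8.6 + 5.1 + 2 + 6.1 = 28.
Posterior ∝ μ^2e^(−12μ) · μ^6e^(−28μ) = μ^8e^(−40μ), i.e. Gamma(9, 40).
Mode = (a−1)/b = 8/40 ≈ 0.200.

μ̂_MAP = 0.200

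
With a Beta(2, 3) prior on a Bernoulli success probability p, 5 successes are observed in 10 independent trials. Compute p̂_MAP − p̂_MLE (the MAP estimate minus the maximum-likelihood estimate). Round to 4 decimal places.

MAP − MLE = -0.0385

Posterior is Beta(7, 8); MAP = (7−1)/(15−2) = 6/13 ≈ 0.46154.
MLE ignores the prior: p̂_MLE = k/n = 5/10 ≈ 0.50000.
Difference = 6/13 − 5/10 = -1/26 ≈ -0.0385.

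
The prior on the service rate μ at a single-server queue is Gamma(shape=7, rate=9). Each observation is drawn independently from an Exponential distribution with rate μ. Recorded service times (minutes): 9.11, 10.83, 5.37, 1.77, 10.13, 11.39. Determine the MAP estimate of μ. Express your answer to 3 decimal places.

The Exponential(rate=μ) likelihood is ∝ μ^n e^(−μΣtᵢ). Here n = 6 and Σtᵢ = 9.11 + 10.83 + 5.37 + 1.77 + 10.13 + 11.39 = 48.60.
Posterior ∝ μ^6e^(−9μ) · μ^6e^(−48.60μ) = μ^12e^(−57.60μ), i.e. Gamma(13, 57.60).
Mode = (a−1)/b = 12/57.60 ≈ 0.208.

μ̂_MAP = 0.208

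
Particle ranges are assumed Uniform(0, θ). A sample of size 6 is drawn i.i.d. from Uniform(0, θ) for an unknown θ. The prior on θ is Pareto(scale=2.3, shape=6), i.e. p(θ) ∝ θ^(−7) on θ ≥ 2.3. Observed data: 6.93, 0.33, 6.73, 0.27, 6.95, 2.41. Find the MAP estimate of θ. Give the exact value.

The Uniform(0, θ) likelihood is θ^(−n) for θ ≥ max(xᵢ), zero otherwise. Here max(xᵢ) = 6.95.
Posterior ∝ θ^(−7) · θ^(−6) = θ^(−13) on θ ≥ max(2.3, 6.95) = 6.95.
This density is strictly decreasing in θ, so the posterior mode lies at the lower boundary of the support.

θ̂_MAP = 6.95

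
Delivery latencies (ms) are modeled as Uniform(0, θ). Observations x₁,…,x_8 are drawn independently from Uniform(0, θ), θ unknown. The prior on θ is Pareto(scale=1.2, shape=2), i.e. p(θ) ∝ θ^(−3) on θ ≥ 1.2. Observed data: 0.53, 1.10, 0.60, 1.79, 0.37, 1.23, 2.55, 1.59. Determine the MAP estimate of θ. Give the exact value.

The Uniform(0, θ) likelihood is θ^(−n) for θ ≥ max(xᵢ), zero otherwise. Here max(xᵢ) = 2.55.
Posterior ∝ θ^(−3) · θ^(−8) = θ^(−11) on θ ≥ max(1.2, 2.55) = 2.55.
This density is strictly decreasing in θ, so the posterior mode lies at the lower boundary of the support.

θ̂_MAP = 2.55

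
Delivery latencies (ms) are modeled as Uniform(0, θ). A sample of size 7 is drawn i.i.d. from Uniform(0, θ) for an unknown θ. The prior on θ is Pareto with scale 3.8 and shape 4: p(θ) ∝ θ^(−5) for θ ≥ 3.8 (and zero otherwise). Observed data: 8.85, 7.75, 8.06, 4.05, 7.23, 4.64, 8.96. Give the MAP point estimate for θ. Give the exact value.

θ̂_MAP = 8.96

The Uniform(0, θ) likelihood is θ^(−n) for θ ≥ max(xᵢ), zero otherwise. Here max(xᵢ) = 8.96.
Posterior ∝ θ^(−5) · θ^(−7) = θ^(−12) on θ ≥ max(3.8, 8.96) = 8.96.
This density is strictly decreasing in θ, so the posterior mode lies at the lower boundary of the support.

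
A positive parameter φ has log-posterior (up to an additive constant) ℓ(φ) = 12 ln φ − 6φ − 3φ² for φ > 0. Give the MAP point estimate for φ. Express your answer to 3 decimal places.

φ̂_MAP = 1.000

ℓ'(φ) = 12/φ − 6 − 6φ. Setting this to zero and multiplying by φ: 6φ² + 6φ − 12 = 0.
φ = (−6 + √(6² + 4·6·12)) / (2·6) = (−6 + √324) / 12 = (−6 + 18)/12 = 1.
ℓ''(φ) = −12/φ² − 6 < 0, confirming a maximum.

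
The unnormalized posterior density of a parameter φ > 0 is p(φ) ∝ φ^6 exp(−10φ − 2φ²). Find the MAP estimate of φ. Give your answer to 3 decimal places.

φ̂_MAP = 0.500

ℓ'(φ) = 6/φ − 10 − 4φ. Setting this to zero and multiplying by φ: 4φ² + 10φ − 6 = 0.
φ = (−10 + √(10² + 4·4·6)) / (2·4) = (−10 + √196) / 8 = (−10 + 14)/8 = 1/2.
ℓ''(φ) = −6/φ² − 4 < 0, confirming a maximum.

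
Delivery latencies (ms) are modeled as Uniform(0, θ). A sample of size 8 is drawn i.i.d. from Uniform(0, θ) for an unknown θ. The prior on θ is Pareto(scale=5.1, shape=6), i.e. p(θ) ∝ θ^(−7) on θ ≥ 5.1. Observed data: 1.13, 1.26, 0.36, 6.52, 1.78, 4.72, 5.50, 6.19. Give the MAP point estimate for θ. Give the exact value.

The Uniform(0, θ) likelihood is θ^(−n) for θ ≥ max(xᵢ), zero otherwise. Here max(xᵢ) = 6.52.
Posterior ∝ θ^(−7) · θ^(−8) = θ^(−15) on θ ≥ max(5.1, 6.52) = 6.52.
This density is strictly decreasing in θ, so the posterior mode lies at the lower boundary of the support.

θ̂_MAP = 6.52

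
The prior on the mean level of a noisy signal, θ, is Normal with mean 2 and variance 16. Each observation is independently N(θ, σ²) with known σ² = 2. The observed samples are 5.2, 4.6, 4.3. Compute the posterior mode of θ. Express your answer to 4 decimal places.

θ̂_MAP = 4.5920

n = 3; x̄ = (5.2 + 4.6 + 4.3)/3 = 14.1/3 = 4.7.
For a Normal prior and Normal likelihood with known variance, the posterior is Normal; its mode equals its mean, the precision-weighted average.
Prior precision 1/σ₀² = 1/16 = 0.0625; data precision n/σ² = 3/2 = 1.5.
θ̂ = (0.0625·2 + 1.5·4.7) / (0.0625 + 1.5) = 7.175/1.5625 = 4.5920.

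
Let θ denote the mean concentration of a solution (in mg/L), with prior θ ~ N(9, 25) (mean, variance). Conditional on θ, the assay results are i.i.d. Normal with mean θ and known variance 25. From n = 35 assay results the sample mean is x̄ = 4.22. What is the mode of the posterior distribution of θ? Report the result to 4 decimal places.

n = 35, x̄ = 4.22.
For a Normal prior and Normal likelihood with known variance, the posterior is Normal; its mode equals its mean, the precision-weighted average.
Prior precision 1/σ₀² = 1/25 = 0.04; data precision n/σ² = 35/25 = 1.4.
θ̂ = (0.04·9 + 1.4·4.22) / (0.04 + 1.4) = 6.268/1.44 = 1567/360 ≈ 4.3528.

θ̂_MAP = 4.3528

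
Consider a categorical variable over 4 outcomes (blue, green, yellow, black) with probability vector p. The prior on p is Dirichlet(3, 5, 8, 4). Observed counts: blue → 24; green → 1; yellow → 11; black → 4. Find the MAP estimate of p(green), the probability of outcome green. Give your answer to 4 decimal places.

The posterior is Dirichlet(αᵢ + nᵢ) = Dirichlet(27, 6, 19, 8).
For a Dirichlet(a₁,…,a_K) with all aᵢ > 1, the mode has j-th component (aⱼ − 1)/(Σaᵢ − K).
Here Σaᵢ = 60 and K = 4, so p(green) = (6 − 1)/(60 − 4) = 5/56 ≈ 0.0893.

MAP estimate of p(green) = 0.0893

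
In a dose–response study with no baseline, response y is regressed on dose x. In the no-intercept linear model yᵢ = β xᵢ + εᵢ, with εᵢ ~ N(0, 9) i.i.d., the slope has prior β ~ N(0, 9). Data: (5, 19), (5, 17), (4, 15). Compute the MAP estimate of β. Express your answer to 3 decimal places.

log p(β | y) = −Σ(yᵢ − βxᵢ)²/(2·9) − β²/(2·9) + const.
Setting the derivative to zero: Σxᵢ(yᵢ − βxᵢ)/9 − β/9 = 0, so β = Σxᵢyᵢ / (Σxᵢ² + σ²/τ²).
Σxᵢyᵢ = 5·19 + 5·17 + 4·15 = 240; Σxᵢ² = 66; σ²/τ² = 1.
β̂_MAP = 240 / (66 + 1) = 240/67 ≈ 3.582.

β̂_MAP = 3.582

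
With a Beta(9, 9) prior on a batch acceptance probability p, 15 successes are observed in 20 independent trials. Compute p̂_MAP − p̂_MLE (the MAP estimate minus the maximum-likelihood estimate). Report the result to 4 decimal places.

MAP − MLE = -0.1111

Posterior is Beta(24, 14); MAP = (24−1)/(38−2) = 23/36 ≈ 0.63889.
MLE ignores the prior: p̂_MLE = k/n = 15/20 ≈ 0.75000.
Difference = 23/36 − 15/20 = -1/9 ≈ -0.1111.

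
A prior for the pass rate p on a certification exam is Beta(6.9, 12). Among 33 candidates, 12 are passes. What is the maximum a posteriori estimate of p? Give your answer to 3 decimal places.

p̂_MAP = 0.359

Prior: Beta(6.9, 12).
Data: 12 successes in 33 trials. The binomial likelihood contributes p^12(1−p)^21, so the posterior is Beta(6.9+12, 12+21) = Beta(18.9, 33).
For Beta(a, b) with a, b > 1 the mode is (a−1)/(a+b−2) = 17.9/49.9 ≈ 0.359.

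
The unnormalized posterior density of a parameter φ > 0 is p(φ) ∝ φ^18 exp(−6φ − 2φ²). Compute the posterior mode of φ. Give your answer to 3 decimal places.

φ̂_MAP = 1.500

ℓ'(φ) = 18/φ − 6 − 4φ. Setting this to zero and multiplying by φ: 4φ² + 6φ − 18 = 0.
φ = (−6 + √(6² + 4·4·18)) / (2·4) = (−6 + √324) / 8 = (−6 + 18)/8 = 3/2.
ℓ''(φ) = −18/φ² − 4 < 0, confirming a maximum.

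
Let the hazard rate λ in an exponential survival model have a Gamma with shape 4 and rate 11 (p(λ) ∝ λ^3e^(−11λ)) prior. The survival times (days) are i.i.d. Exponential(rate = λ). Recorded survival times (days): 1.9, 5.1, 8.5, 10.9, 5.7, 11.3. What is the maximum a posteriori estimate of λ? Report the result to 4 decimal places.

The Exponential(rate=λ) likelihood is ∝ λ^n e^(−λΣtᵢ). Here n = 6 and Σtᵢ = 1.9 + 5.1 + 8.5 + 10.9 + 5.7 + 11.3 = 43.4.
Posterior ∝ λ^3e^(−11λ) · λ^6e^(−43.4λ) = λ^9e^(−54.4λ), i.e. Gamma(10, 54.4).
Mode = (a−1)/b = 9/54.4 ≈ 0.1654.

λ̂_MAP = 0.1654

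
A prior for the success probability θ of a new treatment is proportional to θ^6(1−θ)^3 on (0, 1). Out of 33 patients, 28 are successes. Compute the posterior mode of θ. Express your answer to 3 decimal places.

The prior density ∝ θ^6(1−θ)^3 is the kernel of Beta(7, 4).
Data: 28 successes in 33 trials. The binomial likelihood contributes θ^28(1−θ)^5, so the posterior is Beta(7+28, 4+5) = Beta(35, 9).
For Beta(a, b) with a, b > 1 the mode is (a−1)/(a+b−2) = 34/42 ≈ 0.810.

θ̂_MAP = 0.810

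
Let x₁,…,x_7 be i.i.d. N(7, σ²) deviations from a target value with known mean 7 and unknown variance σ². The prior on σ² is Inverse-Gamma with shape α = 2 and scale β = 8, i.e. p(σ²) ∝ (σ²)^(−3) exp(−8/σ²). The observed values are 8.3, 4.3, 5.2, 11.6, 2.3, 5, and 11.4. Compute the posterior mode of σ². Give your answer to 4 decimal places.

Sum of squared deviations about the known mean: SS = (8.3−7)² + (4.3−7)² + (5.2−7)² + (11.6−7)² + (2.3−7)² + (5−7)² + (11.4−7)² = 78.83.
The Normal likelihood contributes (σ²)^(−n/2) exp(−SS/(2σ²)), so the posterior is Inverse-Gamma(α + n/2, β + SS/2) = Inverse-Gamma(5.5, 47.415).
The mode of Inverse-Gamma(a, b) is b/(a+1) = 47.415/6.5 ≈ 7.2946.

σ̂²_MAP = 7.2946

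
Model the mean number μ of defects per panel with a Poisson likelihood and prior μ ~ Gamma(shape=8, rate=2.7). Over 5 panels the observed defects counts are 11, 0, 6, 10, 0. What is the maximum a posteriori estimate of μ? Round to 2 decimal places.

μ̂_MAP = 4.42

Σxᵢ = 11+0+6+10+0 = 27, with n = 5.
Posterior ∝ μ^7e^(−2.7μ) · μ^27e^(−5μ) = μ^34e^(−7.7μ), i.e. Gamma(shape=35, rate=7.7).
The mode of a Gamma(a, b) with a ≥ 1 (shape–rate) is (a−1)/b = 34/7.7 ≈ 4.42.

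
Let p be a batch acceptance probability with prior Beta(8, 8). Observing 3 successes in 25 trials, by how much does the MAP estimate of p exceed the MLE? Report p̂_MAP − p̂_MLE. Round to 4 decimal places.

Posterior is Beta(11, 30); MAP = (11−1)/(41−2) = 10/39 ≈ 0.25641.
MLE ignores the prior: p̂_MLE = k/n = 3/25 ≈ 0.12000.
Difference = 10/39 − 3/25 = 133/975 ≈ 0.1364.

MAP − MLE = 0.1364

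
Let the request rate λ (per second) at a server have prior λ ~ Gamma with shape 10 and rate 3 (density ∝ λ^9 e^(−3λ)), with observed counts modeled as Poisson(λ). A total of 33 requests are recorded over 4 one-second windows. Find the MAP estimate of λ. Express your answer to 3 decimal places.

λ̂_MAP = 6.000

Σxᵢ = 33, n = 4.
Posterior ∝ λ^9e^(−3λ) · λ^33e^(−4λ) = λ^42e^(−7λ), i.e. Gamma(shape=43, rate=7).
The mode of a Gamma(a, b) with a ≥ 1 (shape–rate) is (a−1)/b = 42/7 ≈ 6.000.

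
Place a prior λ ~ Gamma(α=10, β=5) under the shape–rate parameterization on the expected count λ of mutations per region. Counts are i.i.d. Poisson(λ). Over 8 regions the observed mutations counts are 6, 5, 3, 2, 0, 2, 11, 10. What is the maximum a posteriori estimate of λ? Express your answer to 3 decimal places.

λ̂_MAP = 3.692

Σxᵢ = 6+5+3+2+0+2+11+10 = 39, with n = 8.
Posterior ∝ λ^9e^(−5λ) · λ^39e^(−8λ) = λ^48e^(−13λ), i.e. Gamma(shape=49, rate=13).
The mode of a Gamma(a, b) with a ≥ 1 (shape–rate) is (a−1)/b = 48/13 ≈ 3.692.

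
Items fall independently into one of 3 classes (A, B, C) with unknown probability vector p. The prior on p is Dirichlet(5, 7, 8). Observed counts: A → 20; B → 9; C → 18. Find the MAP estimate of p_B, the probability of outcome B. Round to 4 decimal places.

The posterior is Dirichlet(αᵢ + nᵢ) = Dirichlet(25, 16, 26).
For a Dirichlet(a₁,…,a_K) with all aᵢ > 1, the mode has j-th component (aⱼ − 1)/(Σaᵢ − K).
Here Σaᵢ = 67 and K = 3, so p_B = (16 − 1)/(67 − 3) = 15/64 ≈ 0.2344.

MAP estimate of p_B = 0.2344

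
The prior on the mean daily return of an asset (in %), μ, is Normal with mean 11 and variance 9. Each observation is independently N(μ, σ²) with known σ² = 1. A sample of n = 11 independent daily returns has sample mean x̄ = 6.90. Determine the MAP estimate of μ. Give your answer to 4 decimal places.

n = 11, x̄ = 6.90.
For a Normal prior and Normal likelihood with known variance, the posterior is Normal; its mode equals its mean, the precision-weighted average.
Prior precision 1/σ₀² = 1/9; data precision n/σ² = 11/1 = 11.
μ̂ = ((1/9)·11 + 11·6.9) / (1/9 + 11) = (6941/90)/(100/9) = 6.9410.

μ̂_MAP = 6.9410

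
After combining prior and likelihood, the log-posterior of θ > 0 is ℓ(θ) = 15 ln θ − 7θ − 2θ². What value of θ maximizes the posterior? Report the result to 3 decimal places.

ℓ'(θ) = 15/θ − 7 − 4θ. Setting this to zero and multiplying by θ: 4θ² + 7θ − 15 = 0.
θ = (−7 + √(7² + 4·4·15)) / (2·4) = (−7 + √289) / 8 = (−7 + 17)/8 = 5/4.
ℓ''(θ) = −15/θ² − 4 < 0, confirming a maximum.

θ̂_MAP = 1.250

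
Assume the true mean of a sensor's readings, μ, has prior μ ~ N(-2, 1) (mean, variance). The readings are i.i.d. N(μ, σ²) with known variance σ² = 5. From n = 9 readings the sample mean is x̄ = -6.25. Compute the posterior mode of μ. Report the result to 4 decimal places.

n = 9, x̄ = -6.25.
For a Normal prior and Normal likelihood with known variance, the posterior is Normal; its mode equals its mean, the precision-weighted average.
Prior precision 1/σ₀² = 1/1 = 1; data precision n/σ² = 9/5 = 1.8.
μ̂ = (1·(-2) + 1.8·(-6.25)) / (1 + 1.8) = (-13.25)/2.8 = -265/56 ≈ -4.7321.

μ̂_MAP = -4.7321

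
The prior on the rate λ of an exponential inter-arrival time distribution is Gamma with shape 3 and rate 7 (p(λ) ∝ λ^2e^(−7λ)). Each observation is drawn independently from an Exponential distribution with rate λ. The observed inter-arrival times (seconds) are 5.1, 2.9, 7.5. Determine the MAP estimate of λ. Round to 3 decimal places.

The Exponential(rate=λ) likelihood is ∝ λ^n e^(−λΣtᵢ). Here n = 3 and Σtᵢ = 5.1 + 2.9 + 7.5 = 15.5.
Posterior ∝ λ^2e^(−7λ) · λ^3e^(−15.5λ) = λ^5e^(−22.5λ), i.e. Gamma(6, 22.5).
Mode = (a−1)/b = 5/22.5 ≈ 0.222.

λ̂_MAP = 0.222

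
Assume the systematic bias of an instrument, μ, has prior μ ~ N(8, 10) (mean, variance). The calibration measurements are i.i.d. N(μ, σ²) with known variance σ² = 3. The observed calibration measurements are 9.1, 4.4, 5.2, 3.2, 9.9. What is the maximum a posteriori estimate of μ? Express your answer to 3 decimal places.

μ̂_MAP = 6.453

n = 5; x̄ = (9.1 + 4.4 + 5.2 + 3.2 + 9.9)/5 = 31.8/5 = 6.36.
For a Normal prior and Normal likelihood with known variance, the posterior is Normal; its mode equals its mean, the precision-weighted average.
Prior precision 1/σ₀² = 1/10 = 0.1; data precision n/σ² = 5/3.
μ̂ = (0.1·8 + (5/3)·6.36) / (0.1 + 5/3) = 11.4/(53/30) = 342/53 ≈ 6.453.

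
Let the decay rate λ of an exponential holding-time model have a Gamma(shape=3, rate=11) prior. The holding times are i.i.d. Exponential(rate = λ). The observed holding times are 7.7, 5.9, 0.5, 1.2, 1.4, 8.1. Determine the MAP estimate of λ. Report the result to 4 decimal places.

λ̂_MAP = 0.2235

The Exponential(rate=λ) likelihood is ∝ λ^n e^(−λΣtᵢ). Here n = 6 and Σtᵢ = 7.7 + 5.9 + 0.5 + 1.2 + 1.4 + 8.1 = 24.8.
Posterior ∝ λ^2e^(−11λ) · λ^6e^(−24.8λ) = λ^8e^(−35.8λ), i.e. Gamma(9, 35.8).
Mode = (a−1)/b = 8/35.8 ≈ 0.2235.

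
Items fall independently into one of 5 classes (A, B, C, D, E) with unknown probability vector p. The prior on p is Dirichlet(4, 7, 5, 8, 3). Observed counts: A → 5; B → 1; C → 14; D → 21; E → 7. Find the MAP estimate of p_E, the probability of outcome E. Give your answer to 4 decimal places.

MAP estimate of p_E = 0.1286

The posterior is Dirichlet(αᵢ + nᵢ) = Dirichlet(9, 8, 19, 29, 10).
For a Dirichlet(a₁,…,a_K) with all aᵢ > 1, the mode has j-th component (aⱼ − 1)/(Σaᵢ − K).
Here Σaᵢ = 75 and K = 5, so p_E = (10 − 1)/(75 − 5) = 9/70 ≈ 0.1286.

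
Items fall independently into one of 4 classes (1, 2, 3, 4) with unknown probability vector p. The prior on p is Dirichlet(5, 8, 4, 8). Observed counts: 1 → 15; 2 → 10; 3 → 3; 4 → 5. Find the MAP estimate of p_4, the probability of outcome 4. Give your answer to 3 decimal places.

MAP estimate: 0.222

The posterior is Dirichlet(αᵢ + nᵢ) = Dirichlet(20, 18, 7, 13).
For a Dirichlet(a₁,…,a_K) with all aᵢ > 1, the mode has j-th component (aⱼ − 1)/(Σaᵢ − K).
Here Σaᵢ = 58 and K = 4, so p_4 = (13 − 1)/(58 − 4) = 12/54 ≈ 0.222.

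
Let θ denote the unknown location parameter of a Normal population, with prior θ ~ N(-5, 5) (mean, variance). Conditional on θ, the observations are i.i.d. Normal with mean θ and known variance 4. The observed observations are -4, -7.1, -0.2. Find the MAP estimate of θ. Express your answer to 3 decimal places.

θ̂_MAP = -4.026

n = 3; x̄ = ((-4) + (-7.1) + (-0.2))/3 = -11.3/3 = -113/30 ≈ -3.7667.
For a Normal prior and Normal likelihood with known variance, the posterior is Normal; its mode equals its mean, the precision-weighted average.
Prior precision 1/σ₀² = 1/5 = 0.2; data precision n/σ² = 3/4 = 0.75.
θ̂ = (0.2·(-5) + 0.75·(-113/30)) / (0.2 + 0.75) = (-3.825)/0.95 = -153/38 ≈ -4.026.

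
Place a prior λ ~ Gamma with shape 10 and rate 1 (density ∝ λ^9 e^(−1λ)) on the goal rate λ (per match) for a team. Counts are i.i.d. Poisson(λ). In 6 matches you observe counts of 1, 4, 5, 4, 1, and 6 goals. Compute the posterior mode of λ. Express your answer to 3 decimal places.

λ̂_MAP = 4.286

Σxᵢ = 1+4+5+4+1+6 = 21, with n = 6.
Posterior ∝ λ^9e^(−1λ) · λ^21e^(−6λ) = λ^30e^(−7λ), i.e. Gamma(shape=31, rate=7).
The mode of a Gamma(a, b) with a ≥ 1 (shape–rate) is (a−1)/b = 30/7 ≈ 4.286.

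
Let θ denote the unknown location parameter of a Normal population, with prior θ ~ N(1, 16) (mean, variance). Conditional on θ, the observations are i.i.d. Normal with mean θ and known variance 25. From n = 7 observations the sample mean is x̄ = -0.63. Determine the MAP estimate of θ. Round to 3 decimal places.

n = 7, x̄ = -0.63.
For a Normal prior and Normal likelihood with known variance, the posterior is Normal; its mode equals its mean, the precision-weighted average.
Prior precision 1/σ₀² = 1/16 = 0.0625; data precision n/σ² = 7/25 = 0.28.
θ̂ = (0.0625·1 + 0.28·(-0.63)) / (0.0625 + 0.28) = (-0.1139)/0.3425 = -1139/3425 ≈ -0.333.

θ̂_MAP = -0.333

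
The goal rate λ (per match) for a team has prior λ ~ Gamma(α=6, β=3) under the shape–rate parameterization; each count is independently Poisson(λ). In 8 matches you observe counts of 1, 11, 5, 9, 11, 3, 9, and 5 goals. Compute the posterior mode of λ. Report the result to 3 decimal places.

λ̂_MAP = 5.364

Σxᵢ = 1+11+5+9+11+3+9+5 = 54, with n = 8.
Posterior ∝ λ^5e^(−3λ) · λ^54e^(−8λ) = λ^59e^(−11λ), i.e. Gamma(shape=60, rate=11).
The mode of a Gamma(a, b) with a ≥ 1 (shape–rate) is (a−1)/b = 59/11 ≈ 5.364.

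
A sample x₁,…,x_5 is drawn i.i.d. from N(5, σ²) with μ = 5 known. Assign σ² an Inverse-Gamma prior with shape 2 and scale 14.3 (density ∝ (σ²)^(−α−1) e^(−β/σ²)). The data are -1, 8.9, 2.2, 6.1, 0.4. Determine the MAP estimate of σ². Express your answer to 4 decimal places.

σ̂²_MAP = 10.0018

Sum of squared deviations about the known mean: SS = (-1−5)² + (8.9−5)² + (2.2−5)² + (6.1−5)² + (0.4−5)² = 81.42.
The Normal likelihood contributes (σ²)^(−n/2) exp(−SS/(2σ²)), so the posterior is Inverse-Gamma(α + n/2, β + SS/2) = Inverse-Gamma(4.5, 55.01).
The mode of Inverse-Gamma(a, b) is b/(a+1) = 55.01/5.5 ≈ 10.0018.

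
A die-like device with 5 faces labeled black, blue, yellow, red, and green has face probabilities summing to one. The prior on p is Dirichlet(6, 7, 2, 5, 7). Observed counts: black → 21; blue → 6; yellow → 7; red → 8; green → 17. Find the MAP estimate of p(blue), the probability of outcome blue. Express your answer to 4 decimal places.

MAP estimate of p(blue) = 0.1481

The posterior is Dirichlet(αᵢ + nᵢ) = Dirichlet(27, 13, 9, 13, 24).
For a Dirichlet(a₁,…,a_K) with all aᵢ > 1, the mode has j-th component (aⱼ − 1)/(Σaᵢ − K).
Here Σaᵢ = 86 and K = 5, so p(blue) = (13 − 1)/(86 − 5) = 12/81 ≈ 0.1481.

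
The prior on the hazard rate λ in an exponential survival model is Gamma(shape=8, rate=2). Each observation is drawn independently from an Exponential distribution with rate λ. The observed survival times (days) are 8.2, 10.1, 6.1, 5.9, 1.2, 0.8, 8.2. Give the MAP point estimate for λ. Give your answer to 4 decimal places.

The Exponential(rate=λ) likelihood is ∝ λ^n e^(−λΣtᵢ). Here n = 7 and Σtᵢ = 8.2 + 10.1 + 6.1 + 5.9 + 1.2 + 0.8 + 8.2 = 40.5.
Posterior ∝ λ^7e^(−2λ) · λ^7e^(−40.5λ) = λ^14e^(−42.5λ), i.e. Gamma(15, 42.5).
Mode = (a−1)/b = 14/42.5 ≈ 0.3294.

λ̂_MAP = 0.3294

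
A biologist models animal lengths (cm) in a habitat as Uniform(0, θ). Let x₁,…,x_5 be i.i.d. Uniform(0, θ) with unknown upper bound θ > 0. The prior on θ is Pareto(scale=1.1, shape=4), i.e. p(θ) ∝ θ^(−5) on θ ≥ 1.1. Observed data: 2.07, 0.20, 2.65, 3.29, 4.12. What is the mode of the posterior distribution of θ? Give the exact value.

The Uniform(0, θ) likelihood is θ^(−n) for θ ≥ max(xᵢ), zero otherwise. Here max(xᵢ) = 4.12.
Posterior ∝ θ^(−5) · θ^(−5) = θ^(−10) on θ ≥ max(1.1, 4.12) = 4.12.
This density is strictly decreasing in θ, so the posterior mode lies at the lower boundary of the support.

θ̂_MAP = 4.12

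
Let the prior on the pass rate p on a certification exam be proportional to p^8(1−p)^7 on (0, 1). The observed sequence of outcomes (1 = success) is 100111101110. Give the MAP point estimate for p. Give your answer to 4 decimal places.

The prior density ∝ p^8(1−p)^7 is the kernel of Beta(9, 8).
Data: 8 successes in 12 trials (from the sequence). The binomial likelihood contributes p^8(1−p)^4, so the posterior is Beta(9+8, 8+4) = Beta(17, 12).
For Beta(a, b) with a, b > 1 the mode is (a−1)/(a+b−2) = 16/27 ≈ 0.5926.

p̂_MAP = 0.5926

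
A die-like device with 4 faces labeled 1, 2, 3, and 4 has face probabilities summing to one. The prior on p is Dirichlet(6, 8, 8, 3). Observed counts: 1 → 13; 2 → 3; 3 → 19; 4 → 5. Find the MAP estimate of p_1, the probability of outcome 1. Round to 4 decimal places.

The posterior is Dirichlet(αᵢ + nᵢ) = Dirichlet(19, 11, 27, 8).
For a Dirichlet(a₁,…,a_K) with all aᵢ > 1, the mode has j-th component (aⱼ − 1)/(Σaᵢ − K).
Here Σaᵢ = 65 and K = 4, so p_1 = (19 − 1)/(65 − 4) = 18/61 ≈ 0.2951.

MAP estimate: 0.2951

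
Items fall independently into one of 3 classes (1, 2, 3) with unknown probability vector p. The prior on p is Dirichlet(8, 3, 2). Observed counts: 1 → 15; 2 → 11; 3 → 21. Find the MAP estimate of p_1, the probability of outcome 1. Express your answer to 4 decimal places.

The posterior is Dirichlet(αᵢ + nᵢ) = Dirichlet(23, 14, 23).
For a Dirichlet(a₁,…,a_K) with all aᵢ > 1, the mode has j-th component (aⱼ − 1)/(Σaᵢ − K).
Here Σaᵢ = 60 and K = 3, so p_1 = (23 − 1)/(60 − 3) = 22/57 ≈ 0.3860.

MAP estimate: 0.3860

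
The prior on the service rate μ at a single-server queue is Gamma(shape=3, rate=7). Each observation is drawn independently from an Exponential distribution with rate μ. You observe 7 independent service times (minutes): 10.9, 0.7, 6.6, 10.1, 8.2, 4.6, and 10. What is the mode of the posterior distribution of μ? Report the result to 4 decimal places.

The Exponential(rate=μ) likelihood is ∝ μ^n e^(−μΣtᵢ). Here n = 7 and Σtᵢ = 10.9 + 0.7 + 6.6 + 10.1 + 8.2 + 4.6 + 10 = 51.1.
Posterior ∝ μ^2e^(−7μ) · μ^7e^(−51.1μ) = μ^9e^(−58.1μ), i.e. Gamma(10, 58.1).
Mode = (a−1)/b = 9/58.1 ≈ 0.1549.

μ̂_MAP = 0.1549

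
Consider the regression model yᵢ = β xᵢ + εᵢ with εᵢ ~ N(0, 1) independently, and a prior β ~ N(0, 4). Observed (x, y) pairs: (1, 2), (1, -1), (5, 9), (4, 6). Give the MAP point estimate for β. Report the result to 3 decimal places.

log p(β | y) = −Σ(yᵢ − βxᵢ)²/(2·1) − β²/(2·4) + const.
Setting the derivative to zero: Σxᵢ(yᵢ − βxᵢ)/1 − β/4 = 0, so β = Σxᵢyᵢ / (Σxᵢ² + σ²/τ²).
Σxᵢyᵢ = 1·2 + 1·(-1) + 5·9 + 4·6 = 70; Σxᵢ² = 43; σ²/τ² = 0.25.
β̂_MAP = 70 / (43 + 0.25) = 70/43.25 ≈ 1.618.

β̂_MAP = 1.618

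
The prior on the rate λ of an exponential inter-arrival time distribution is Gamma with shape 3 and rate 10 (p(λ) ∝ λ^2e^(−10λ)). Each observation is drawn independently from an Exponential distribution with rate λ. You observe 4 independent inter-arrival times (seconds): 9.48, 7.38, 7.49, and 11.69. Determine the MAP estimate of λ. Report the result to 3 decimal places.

λ̂_MAP = 0.130

The Exponential(rate=λ) likelihood is ∝ λ^n e^(−λΣtᵢ). Here n = 4 and Σtᵢ = 9.48 + 7.38 + 7.49 + 11.69 = 36.04.
Posterior ∝ λ^2e^(−10λ) · λ^4e^(−36.04λ) = λ^6e^(−46.04λ), i.e. Gamma(7, 46.04).
Mode = (a−1)/b = 6/46.04 ≈ 0.130.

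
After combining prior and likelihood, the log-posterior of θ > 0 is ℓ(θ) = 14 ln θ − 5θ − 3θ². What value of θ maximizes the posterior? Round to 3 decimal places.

θ̂_MAP = 1.167

ℓ'(θ) = 14/θ − 5 − 6θ. Setting this to zero and multiplying by θ: 6θ² + 5θ − 14 = 0.
θ = (−5 + √(5² + 4·6·14)) / (2·6) = (−5 + √361) / 12 = (−5 + 19)/12 = 7/6.
ℓ''(θ) = −14/θ² − 6 < 0, confirming a maximum.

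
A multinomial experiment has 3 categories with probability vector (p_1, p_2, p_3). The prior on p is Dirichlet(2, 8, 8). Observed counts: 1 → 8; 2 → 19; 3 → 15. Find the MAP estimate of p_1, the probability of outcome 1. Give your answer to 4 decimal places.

MAP estimate: 0.1579

The posterior is Dirichlet(αᵢ + nᵢ) = Dirichlet(10, 27, 23).
For a Dirichlet(a₁,…,a_K) with all aᵢ > 1, the mode has j-th component (aⱼ − 1)/(Σaᵢ − K).
Here Σaᵢ = 60 and K = 3, so p_1 = (10 − 1)/(60 − 3) = 9/57 ≈ 0.1579.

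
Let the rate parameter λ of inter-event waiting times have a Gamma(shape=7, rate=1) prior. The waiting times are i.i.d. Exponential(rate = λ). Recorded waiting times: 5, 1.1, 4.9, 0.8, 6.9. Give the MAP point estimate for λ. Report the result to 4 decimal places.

λ̂_MAP = 0.5584

The Exponential(rate=λ) likelihood is ∝ λ^n e^(−λΣtᵢ). Here n = 5 and Σtᵢ = 5 + 1.1 + 4.9 + 0.8 + 6.9 = 18.7.
Posterior ∝ λ^6e^(−1λ) · λ^5e^(−18.7λ) = λ^11e^(−19.7λ), i.e. Gamma(12, 19.7).
Mode = (a−1)/b = 11/19.7 ≈ 0.5584.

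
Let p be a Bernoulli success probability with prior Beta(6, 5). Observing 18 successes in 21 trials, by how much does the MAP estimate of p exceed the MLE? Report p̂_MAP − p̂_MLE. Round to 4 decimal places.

Posterior is Beta(24, 8); MAP = (24−1)/(32−2) = 23/30 ≈ 0.76667.
MLE ignores the prior: p̂_MLE = k/n = 18/21 ≈ 0.85714.
Difference = 23/30 − 18/21 = -19/210 ≈ -0.0905.

MAP − MLE = -0.0905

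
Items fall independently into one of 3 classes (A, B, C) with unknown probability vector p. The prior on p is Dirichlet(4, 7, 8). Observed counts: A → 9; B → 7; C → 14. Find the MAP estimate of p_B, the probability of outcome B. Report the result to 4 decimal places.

The posterior is Dirichlet(αᵢ + nᵢ) = Dirichlet(13, 14, 22).
For a Dirichlet(a₁,…,a_K) with all aᵢ > 1, the mode has j-th component (aⱼ − 1)/(Σaᵢ − K).
Here Σaᵢ = 49 and K = 3, so p_B = (14 − 1)/(49 − 3) = 13/46 ≈ 0.2826.

MAP estimate of p_B = 0.2826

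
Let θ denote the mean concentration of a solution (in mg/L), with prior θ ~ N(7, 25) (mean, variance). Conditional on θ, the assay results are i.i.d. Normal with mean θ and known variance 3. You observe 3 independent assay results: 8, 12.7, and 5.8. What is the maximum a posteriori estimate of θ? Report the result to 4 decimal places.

n = 3; x̄ = (8 + 12.7 + 5.8)/3 = 26.5/3 = 53/6 ≈ 8.8333.
For a Normal prior and Normal likelihood with known variance, the posterior is Normal; its mode equals its mean, the precision-weighted average.
Prior precision 1/σ₀² = 1/25 = 0.04; data precision n/σ² = 3/3 = 1.
θ̂ = (0.04·7 + 1·(53/6)) / (0.04 + 1) = (1367/150)/1.04 = 1367/156 ≈ 8.7628.

θ̂_MAP = 8.7628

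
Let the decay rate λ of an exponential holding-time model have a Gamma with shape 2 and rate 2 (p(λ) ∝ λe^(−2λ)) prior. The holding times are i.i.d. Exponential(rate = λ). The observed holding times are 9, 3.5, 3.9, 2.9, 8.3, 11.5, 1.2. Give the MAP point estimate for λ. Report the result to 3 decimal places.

λ̂_MAP = 0.189

The Exponential(rate=λ) likelihood is ∝ λ^n e^(−λΣtᵢ). Here n = 7 and Σtᵢ = 9 + 3.5 + 3.9 + 2.9 + 8.3 + 11.5 + 1.2 = 40.3.
Posterior ∝ λe^(−2λ) · λ^7e^(−40.3λ) = λ^8e^(−42.3λ), i.e. Gamma(9, 42.3).
Mode = (a−1)/b = 8/42.3 ≈ 0.189.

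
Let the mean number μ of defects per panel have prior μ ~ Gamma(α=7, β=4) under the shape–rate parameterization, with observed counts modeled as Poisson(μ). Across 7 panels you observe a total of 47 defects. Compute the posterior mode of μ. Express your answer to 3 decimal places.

μ̂_MAP = 4.818

Σxᵢ = 47, n = 7.
Posterior ∝ μ^6e^(−4μ) · μ^47e^(−7μ) = μ^53e^(−11μ), i.e. Gamma(shape=54, rate=11).
The mode of a Gamma(a, b) with a ≥ 1 (shape–rate) is (a−1)/b = 53/11 ≈ 4.818.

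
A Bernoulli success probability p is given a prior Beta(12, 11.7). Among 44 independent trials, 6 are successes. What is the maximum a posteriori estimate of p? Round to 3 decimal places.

p̂_MAP = 0.259

Prior: Beta(12, 11.7).
Data: 6 successes in 44 trials. The binomial likelihood contributes p^6(1−p)^38, so the posterior is Beta(12+6, 11.7+38) = Beta(18, 49.7).
For Beta(a, b) with a, b > 1 the mode is (a−1)/(a+b−2) = 17/65.7 ≈ 0.259.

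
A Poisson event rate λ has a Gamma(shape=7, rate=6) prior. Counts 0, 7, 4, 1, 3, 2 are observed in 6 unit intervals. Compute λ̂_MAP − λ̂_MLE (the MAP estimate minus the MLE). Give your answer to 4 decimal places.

MAP − MLE = -0.9167

Σxᵢ = 17. Posterior is Gamma(24, 12); MAP = (24−1)/12 = 23/12 ≈ 1.91667.
MLE = x̄ = 17/6 ≈ 2.83333.
Difference = 23/12 − 17/6 = -11/12 ≈ -0.9167.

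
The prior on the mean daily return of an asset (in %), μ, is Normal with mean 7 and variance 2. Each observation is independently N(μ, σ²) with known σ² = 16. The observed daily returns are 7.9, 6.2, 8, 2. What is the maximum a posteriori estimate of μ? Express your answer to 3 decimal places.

μ̂_MAP = 6.675

n = 4; x̄ = (7.9 + 6.2 + 8 + 2)/4 = 24.1/4 = 6.025.
For a Normal prior and Normal likelihood with known variance, the posterior is Normal; its mode equals its mean, the precision-weighted average.
Prior precision 1/σ₀² = 1/2 = 0.5; data precision n/σ² = 4/16 = 0.25.
μ̂ = (0.5·7 + 0.25·6.025) / (0.5 + 0.25) = 5.00625/0.75 = 6.675.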